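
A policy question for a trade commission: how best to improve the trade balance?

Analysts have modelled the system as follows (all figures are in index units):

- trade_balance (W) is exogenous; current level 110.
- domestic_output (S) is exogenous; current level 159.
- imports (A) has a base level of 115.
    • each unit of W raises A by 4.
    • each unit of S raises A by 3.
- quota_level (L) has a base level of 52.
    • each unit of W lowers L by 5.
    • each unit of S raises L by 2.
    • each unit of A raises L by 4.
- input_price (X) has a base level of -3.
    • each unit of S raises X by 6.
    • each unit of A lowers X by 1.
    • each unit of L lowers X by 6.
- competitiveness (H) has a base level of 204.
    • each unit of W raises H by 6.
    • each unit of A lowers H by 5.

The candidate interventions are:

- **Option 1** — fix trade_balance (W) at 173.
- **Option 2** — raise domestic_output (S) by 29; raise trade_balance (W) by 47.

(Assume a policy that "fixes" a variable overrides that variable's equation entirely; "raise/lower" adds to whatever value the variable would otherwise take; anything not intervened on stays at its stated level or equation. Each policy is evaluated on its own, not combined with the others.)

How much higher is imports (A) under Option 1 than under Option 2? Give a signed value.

-23

Option 1 (W := 173):
  W = 173
  S = 159
  A = 115 + 4·173 + 3·159 = 1284
Option 2 (S + 29, W + 47):
  W = 110 + 47 = 157
  S = 159 + 29 = 188
  A = 115 + 4·157 + 3·188 = 1307
A: 1284 − 1307 = -23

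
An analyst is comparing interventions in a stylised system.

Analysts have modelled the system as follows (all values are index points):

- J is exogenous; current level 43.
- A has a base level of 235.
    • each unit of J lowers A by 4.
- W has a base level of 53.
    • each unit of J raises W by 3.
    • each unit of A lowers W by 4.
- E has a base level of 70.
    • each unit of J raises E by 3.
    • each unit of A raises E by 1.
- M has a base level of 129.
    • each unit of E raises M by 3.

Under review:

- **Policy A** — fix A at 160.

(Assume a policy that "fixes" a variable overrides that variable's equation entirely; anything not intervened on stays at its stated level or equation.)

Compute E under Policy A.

359

Policy A (A := 160):
  J = 43
  A = 160
  E = 70 + 3·43 + 160 = 359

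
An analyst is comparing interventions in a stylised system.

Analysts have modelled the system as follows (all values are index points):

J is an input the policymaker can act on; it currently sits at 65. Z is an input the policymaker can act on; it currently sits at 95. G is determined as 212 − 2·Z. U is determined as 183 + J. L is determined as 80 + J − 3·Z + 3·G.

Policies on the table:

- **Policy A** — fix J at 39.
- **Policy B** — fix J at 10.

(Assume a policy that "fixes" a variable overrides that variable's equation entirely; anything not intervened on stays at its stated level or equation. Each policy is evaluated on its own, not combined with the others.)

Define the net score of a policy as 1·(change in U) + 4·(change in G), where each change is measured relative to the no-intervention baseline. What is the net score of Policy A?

-26

Baseline:
  J = 65
  Z = 95
  G = 212 − 2·95 = 22
  U = 183 + 65 = 248
Policy A (J := 39):
  J = 39
  Z = 95
  G = 212 − 2·95 = 22
  U = 183 + 39 = 222
ΔU = 222 − 248 = -26; ΔG = 22 − 22 = 0
Score = 1·(-26) + 4·0 = -26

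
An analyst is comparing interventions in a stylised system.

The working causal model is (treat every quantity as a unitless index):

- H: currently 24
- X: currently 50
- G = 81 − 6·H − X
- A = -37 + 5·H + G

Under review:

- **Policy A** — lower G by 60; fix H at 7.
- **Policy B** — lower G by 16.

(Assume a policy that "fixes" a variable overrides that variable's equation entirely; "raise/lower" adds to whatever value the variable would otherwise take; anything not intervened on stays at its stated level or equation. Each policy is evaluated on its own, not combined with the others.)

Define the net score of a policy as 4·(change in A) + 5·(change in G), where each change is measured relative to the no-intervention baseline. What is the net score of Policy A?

Baseline:
  H = 24
  X = 50
  G = 81 − 6·24 − 50 = -113
  A = -37 + 5·24 + (-113) = -30
Policy A (G − 60, H := 7):
  H = 7
  X = 50
  G = 81 − 6·7 − 50 (−60 from intervention) = -71
  A = -37 + 5·7 + (-71) = -73
ΔA = -73 − (-30) = -43; ΔG = -71 − (-113) = 42
Score = 4·(-43) + 5·42 = 38

38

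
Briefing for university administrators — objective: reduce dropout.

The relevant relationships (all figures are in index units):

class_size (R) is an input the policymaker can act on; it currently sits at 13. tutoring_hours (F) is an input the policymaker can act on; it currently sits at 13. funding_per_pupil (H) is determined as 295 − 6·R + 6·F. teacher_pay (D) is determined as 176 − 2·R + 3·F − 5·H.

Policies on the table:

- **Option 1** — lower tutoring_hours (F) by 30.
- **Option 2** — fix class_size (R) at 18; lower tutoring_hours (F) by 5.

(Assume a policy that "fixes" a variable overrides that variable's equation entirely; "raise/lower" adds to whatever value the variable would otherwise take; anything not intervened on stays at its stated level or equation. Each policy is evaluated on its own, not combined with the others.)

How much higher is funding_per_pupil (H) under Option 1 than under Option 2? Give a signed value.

-120

Option 1 (F − 30):
  R = 13
  F = 13 − 30 = -17
  H = 295 − 6·13 + 6·(-17) = 115
Option 2 (R := 18, F − 5):
  R = 18
  F = 13 − 5 = 8
  H = 295 − 6·18 + 6·8 = 235
H: 115 − 235 = -120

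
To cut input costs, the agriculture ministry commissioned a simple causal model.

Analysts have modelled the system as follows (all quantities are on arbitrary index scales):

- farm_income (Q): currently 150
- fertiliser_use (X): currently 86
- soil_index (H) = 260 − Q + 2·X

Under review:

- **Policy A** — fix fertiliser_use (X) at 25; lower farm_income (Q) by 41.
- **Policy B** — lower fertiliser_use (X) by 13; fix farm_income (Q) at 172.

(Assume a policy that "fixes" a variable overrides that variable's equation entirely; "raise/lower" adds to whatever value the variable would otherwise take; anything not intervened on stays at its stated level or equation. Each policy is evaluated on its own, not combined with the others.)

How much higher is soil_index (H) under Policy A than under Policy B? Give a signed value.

Policy A (X := 25, Q − 41):
  Q = 150 − 41 = 109
  X = 25
  H = 260 − 109 + 2·25 = 201
Policy B (X − 13, Q := 172):
  Q = 172
  X = 86 − 13 = 73
  H = 260 − 172 + 2·73 = 234
H: 201 − 234 = -33

-33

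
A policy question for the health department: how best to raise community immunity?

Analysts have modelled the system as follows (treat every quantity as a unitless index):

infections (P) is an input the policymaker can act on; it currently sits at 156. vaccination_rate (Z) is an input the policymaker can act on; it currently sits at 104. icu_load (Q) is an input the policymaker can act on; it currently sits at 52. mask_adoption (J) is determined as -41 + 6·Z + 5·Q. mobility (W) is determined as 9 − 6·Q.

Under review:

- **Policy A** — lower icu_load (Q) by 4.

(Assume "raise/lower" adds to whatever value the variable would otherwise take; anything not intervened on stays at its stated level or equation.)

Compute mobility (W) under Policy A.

-279

Policy A (Q − 4):
  Q = 52 − 4 = 48
  W = 9 − 6·48 = -279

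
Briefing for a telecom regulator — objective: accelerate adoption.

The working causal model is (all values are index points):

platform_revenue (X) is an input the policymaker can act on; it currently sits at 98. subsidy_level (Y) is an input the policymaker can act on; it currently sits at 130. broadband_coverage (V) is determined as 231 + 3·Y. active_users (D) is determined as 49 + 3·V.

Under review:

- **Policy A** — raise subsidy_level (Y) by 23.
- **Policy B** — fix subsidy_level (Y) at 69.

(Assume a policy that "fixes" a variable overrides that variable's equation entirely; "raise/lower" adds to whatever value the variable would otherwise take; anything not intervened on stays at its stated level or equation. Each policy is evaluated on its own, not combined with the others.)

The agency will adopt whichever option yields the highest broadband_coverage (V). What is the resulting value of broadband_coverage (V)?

690

Policy A (Y + 23):
  Y = 130 + 23 = 153
  V = 231 + 3·153 = 690
Policy B (Y := 69):
  Y = 69
  V = 231 + 3·69 = 438
Comparing — Policy A: V=690, Policy B: V=438. Highest is 690 (Policy A).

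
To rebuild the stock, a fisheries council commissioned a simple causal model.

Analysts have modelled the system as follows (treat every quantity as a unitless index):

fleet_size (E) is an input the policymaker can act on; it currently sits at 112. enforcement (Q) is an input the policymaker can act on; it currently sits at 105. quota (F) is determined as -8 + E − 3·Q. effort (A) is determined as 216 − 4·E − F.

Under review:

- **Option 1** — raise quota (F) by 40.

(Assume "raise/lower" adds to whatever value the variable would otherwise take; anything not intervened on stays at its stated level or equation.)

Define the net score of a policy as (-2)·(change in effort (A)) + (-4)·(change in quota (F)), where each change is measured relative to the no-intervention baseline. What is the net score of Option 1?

Baseline:
  E = 112
  Q = 105
  F = -8 + 112 − 3·105 = -211
  A = 216 − 4·112 − (-211) = -21
Option 1 (F + 40):
  E = 112
  Q = 105
  F = -8 + 112 − 3·105 (+40 from intervention) = -171
  A = 216 − 4·112 − (-171) = -61
ΔA = -61 − (-21) = -40; ΔF = -171 − (-211) = 40
Score = (-2)·(-40) + (-4)·40 = -80

-80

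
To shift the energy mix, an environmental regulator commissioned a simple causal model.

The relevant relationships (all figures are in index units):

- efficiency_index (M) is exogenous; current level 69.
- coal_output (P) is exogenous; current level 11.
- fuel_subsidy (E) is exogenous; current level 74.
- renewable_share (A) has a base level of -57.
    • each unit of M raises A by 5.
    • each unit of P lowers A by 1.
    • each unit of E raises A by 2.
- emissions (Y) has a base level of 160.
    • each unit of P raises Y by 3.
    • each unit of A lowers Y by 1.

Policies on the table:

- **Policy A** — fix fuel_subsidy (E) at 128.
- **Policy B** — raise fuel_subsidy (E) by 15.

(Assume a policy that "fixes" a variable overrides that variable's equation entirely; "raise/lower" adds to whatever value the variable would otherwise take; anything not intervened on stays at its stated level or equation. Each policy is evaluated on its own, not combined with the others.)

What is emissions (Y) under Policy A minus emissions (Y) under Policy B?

-78

Policy A (E := 128):
  M = 69
  P = 11
  E = 128
  A = -57 + 5·69 − 11 + 2·128 = 533
  Y = 160 + 3·11 − 533 = -340
Policy B (E + 15):
  M = 69
  P = 11
  E = 74 + 15 = 89
  A = -57 + 5·69 − 11 + 2·89 = 455
  Y = 160 + 3·11 − 455 = -262
Y: -340 − (-262) = -78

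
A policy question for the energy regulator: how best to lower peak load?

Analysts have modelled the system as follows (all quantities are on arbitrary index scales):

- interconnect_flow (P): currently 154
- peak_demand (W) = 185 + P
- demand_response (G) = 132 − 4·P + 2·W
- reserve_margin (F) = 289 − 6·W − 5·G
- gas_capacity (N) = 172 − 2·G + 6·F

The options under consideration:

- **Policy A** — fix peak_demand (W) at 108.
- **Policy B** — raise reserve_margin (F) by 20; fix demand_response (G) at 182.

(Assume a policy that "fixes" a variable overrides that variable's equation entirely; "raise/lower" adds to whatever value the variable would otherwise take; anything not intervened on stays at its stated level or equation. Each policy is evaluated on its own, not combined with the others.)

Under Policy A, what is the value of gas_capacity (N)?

Policy A (W := 108):
  P = 154
  W = 108
  G = 132 − 4·154 + 2·108 = -268
  F = 289 − 6·108 − 5·(-268) = 981
  N = 172 − 2·(-268) + 6·981 = 6594

6594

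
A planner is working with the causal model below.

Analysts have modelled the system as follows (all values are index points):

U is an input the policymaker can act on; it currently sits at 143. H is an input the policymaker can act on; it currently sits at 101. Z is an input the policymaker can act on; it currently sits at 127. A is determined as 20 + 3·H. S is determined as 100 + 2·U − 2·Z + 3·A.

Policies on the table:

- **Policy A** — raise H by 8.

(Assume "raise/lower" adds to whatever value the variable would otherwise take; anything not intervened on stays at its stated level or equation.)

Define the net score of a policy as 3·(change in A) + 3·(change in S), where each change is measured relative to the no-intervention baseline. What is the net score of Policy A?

Baseline:
  U = 143
  H = 101
  Z = 127
  A = 20 + 3·101 = 323
  S = 100 + 2·143 − 2·127 + 3·323 = 1101
Policy A (H + 8):
  U = 143
  H = 101 + 8 = 109
  Z = 127
  A = 20 + 3·109 = 347
  S = 100 + 2·143 − 2·127 + 3·347 = 1173
ΔA = 347 − 323 = 24; ΔS = 1173 − 1101 = 72
Score = 3·24 + 3·72 = 288

288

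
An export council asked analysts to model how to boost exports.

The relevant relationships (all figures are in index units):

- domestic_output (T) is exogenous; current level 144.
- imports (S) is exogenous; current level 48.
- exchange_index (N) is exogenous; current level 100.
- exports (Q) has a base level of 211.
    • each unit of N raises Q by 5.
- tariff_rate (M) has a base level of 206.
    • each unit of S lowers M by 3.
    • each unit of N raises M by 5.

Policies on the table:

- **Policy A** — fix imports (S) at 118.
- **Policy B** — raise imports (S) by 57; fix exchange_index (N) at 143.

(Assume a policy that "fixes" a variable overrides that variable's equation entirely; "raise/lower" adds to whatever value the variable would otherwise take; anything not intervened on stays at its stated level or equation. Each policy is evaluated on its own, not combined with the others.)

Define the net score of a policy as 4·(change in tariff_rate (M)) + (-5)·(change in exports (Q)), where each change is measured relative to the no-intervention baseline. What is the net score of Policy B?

Baseline:
  S = 48
  N = 100
  Q = 211 + 5·100 = 711
  M = 206 − 3·48 + 5·100 = 562
Policy B (S + 57, N := 143):
  S = 48 + 57 = 105
  N = 143
  Q = 211 + 5·143 = 926
  M = 206 − 3·105 + 5·143 = 606
ΔM = 606 − 562 = 44; ΔQ = 926 − 711 = 215
Score = 4·44 + (-5)·215 = -899

-899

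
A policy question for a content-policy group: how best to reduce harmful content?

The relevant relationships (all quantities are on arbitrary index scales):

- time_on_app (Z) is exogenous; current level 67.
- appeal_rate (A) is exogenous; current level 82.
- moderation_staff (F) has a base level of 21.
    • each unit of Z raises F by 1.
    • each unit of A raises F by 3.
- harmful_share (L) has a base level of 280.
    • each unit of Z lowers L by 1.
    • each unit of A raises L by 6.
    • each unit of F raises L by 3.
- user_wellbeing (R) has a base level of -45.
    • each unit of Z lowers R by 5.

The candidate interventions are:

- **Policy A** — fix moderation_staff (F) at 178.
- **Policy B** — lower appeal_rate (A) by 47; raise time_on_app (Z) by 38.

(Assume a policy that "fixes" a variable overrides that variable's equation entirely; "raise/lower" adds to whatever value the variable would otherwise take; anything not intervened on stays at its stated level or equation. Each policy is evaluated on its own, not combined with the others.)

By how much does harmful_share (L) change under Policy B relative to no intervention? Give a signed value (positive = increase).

Baseline:
  Z = 67
  A = 82
  F = 21 + 67 + 3·82 = 334
  L = 280 − 67 + 6·82 + 3·334 = 1707
Policy B (A − 47, Z + 38):
  Z = 67 + 38 = 105
  A = 82 − 47 = 35
  F = 21 + 105 + 3·35 = 231
  L = 280 − 105 + 6·35 + 3·231 = 1078
Change in L: 1078 − 1707 = -629

-629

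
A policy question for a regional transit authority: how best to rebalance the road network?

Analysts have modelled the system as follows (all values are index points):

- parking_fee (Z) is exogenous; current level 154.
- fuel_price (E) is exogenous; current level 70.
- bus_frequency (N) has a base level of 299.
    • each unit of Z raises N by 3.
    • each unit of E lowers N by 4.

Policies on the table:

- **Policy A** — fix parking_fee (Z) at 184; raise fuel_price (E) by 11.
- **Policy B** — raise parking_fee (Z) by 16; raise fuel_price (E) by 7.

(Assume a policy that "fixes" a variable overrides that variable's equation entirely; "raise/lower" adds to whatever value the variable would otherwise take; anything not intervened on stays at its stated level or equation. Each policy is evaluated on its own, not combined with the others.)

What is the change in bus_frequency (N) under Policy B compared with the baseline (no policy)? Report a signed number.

20

Baseline:
  Z = 154
  E = 70
  N = 299 + 3·154 − 4·70 = 481
Policy B (Z + 16, E + 7):
  Z = 154 + 16 = 170
  E = 70 + 7 = 77
  N = 299 + 3·170 − 4·77 = 501
Change in N: 501 − 481 = 20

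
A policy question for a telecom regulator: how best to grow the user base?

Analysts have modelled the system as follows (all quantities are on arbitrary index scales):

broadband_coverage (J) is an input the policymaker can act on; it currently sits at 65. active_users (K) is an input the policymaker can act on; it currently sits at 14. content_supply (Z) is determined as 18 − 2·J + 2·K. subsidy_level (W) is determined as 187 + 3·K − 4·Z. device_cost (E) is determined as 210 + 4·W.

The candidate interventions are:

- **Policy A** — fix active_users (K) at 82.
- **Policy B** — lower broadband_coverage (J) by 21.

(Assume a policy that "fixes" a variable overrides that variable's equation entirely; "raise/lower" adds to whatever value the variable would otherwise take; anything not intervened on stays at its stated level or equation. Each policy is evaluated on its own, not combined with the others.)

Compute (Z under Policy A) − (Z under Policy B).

Policy A (K := 82):
  J = 65
  K = 82
  Z = 18 − 2·65 + 2·82 = 52
Policy B (J − 21):
  J = 65 − 21 = 44
  K = 14
  Z = 18 − 2·44 + 2·14 = -42
Z: 52 − (-42) = 94

94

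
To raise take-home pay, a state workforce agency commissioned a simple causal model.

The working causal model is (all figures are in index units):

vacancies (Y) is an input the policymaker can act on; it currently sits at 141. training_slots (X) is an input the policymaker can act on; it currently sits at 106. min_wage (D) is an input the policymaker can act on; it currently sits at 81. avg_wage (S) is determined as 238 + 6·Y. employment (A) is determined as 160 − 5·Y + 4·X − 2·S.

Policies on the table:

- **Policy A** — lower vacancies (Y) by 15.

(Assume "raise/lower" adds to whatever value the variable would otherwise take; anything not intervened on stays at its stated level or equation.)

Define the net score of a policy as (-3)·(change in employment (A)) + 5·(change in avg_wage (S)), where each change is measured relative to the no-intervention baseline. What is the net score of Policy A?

Baseline:
  Y = 141
  X = 106
  S = 238 + 6·141 = 1084
  A = 160 − 5·141 + 4·106 − 2·1084 = -2289
Policy A (Y − 15):
  Y = 141 − 15 = 126
  X = 106
  S = 238 + 6·126 = 994
  A = 160 − 5·126 + 4·106 − 2·994 = -2034
ΔA = -2034 − (-2289) = 255; ΔS = 994 − 1084 = -90
Score = (-3)·255 + 5·(-90) = -1215

-1215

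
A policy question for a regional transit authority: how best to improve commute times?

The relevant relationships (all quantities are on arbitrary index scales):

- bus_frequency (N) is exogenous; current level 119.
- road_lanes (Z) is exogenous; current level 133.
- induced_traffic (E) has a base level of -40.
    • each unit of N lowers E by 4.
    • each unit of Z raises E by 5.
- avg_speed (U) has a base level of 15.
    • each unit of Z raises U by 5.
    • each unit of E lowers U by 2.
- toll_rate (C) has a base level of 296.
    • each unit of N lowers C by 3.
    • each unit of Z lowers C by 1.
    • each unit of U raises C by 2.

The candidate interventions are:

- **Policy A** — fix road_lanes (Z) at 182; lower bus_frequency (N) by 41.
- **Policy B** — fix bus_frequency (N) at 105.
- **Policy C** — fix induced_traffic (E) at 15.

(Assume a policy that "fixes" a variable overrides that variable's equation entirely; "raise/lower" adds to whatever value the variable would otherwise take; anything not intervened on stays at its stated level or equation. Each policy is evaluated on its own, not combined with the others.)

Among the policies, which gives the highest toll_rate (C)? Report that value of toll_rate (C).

1106

Policy A (Z := 182, N − 41):
  N = 119 − 41 = 78
  Z = 182
  E = -40 − 4·78 + 5·182 = 558
  U = 15 + 5·182 − 2·558 = -191
  C = 296 − 3·78 − 182 + 2·(-191) = -502
Policy B (N := 105):
  N = 105
  Z = 133
  E = -40 − 4·105 + 5·133 = 205
  U = 15 + 5·133 − 2·205 = 270
  C = 296 − 3·105 − 133 + 2·270 = 388
Policy C (E := 15):
  N = 119
  Z = 133
  E = 15
  U = 15 + 5·133 − 2·15 = 650
  C = 296 − 3·119 − 133 + 2·650 = 1106
Comparing — Policy A: C=-502, Policy B: C=388, Policy C: C=1106. Highest is 1106 (Policy C).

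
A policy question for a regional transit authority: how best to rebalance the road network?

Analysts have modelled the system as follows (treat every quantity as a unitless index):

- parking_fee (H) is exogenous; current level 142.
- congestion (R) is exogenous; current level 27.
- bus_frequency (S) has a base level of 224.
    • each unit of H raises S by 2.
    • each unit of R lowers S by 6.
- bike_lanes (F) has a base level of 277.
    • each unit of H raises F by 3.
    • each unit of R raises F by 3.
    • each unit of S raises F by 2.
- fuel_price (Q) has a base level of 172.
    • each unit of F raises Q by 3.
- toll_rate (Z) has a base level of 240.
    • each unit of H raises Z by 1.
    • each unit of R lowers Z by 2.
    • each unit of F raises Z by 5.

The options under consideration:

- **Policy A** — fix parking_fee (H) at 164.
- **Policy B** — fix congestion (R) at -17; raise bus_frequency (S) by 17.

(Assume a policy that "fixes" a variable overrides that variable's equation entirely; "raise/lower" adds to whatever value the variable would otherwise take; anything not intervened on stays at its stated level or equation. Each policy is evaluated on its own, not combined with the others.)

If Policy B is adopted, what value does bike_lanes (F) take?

Policy B (R := -17, S + 17):
  H = 142
  R = -17
  S = 224 + 2·142 − 6·(-17) (+17 from intervention) = 627
  F = 277 + 3·142 + 3·(-17) + 2·627 = 1906

1906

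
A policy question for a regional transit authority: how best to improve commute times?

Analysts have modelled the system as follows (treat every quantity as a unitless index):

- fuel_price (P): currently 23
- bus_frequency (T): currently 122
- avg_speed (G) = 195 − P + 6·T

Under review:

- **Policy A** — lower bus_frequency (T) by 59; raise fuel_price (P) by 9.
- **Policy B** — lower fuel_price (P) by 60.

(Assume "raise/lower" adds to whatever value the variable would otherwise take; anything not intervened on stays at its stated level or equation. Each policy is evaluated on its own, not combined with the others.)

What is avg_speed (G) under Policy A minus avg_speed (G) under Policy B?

Policy A (T − 59, P + 9):
  P = 23 + 9 = 32
  T = 122 − 59 = 63
  G = 195 − 32 + 6·63 = 541
Policy B (P − 60):
  P = 23 − 60 = -37
  T = 122
  G = 195 − (-37) + 6·122 = 964
G: 541 − 964 = -423

-423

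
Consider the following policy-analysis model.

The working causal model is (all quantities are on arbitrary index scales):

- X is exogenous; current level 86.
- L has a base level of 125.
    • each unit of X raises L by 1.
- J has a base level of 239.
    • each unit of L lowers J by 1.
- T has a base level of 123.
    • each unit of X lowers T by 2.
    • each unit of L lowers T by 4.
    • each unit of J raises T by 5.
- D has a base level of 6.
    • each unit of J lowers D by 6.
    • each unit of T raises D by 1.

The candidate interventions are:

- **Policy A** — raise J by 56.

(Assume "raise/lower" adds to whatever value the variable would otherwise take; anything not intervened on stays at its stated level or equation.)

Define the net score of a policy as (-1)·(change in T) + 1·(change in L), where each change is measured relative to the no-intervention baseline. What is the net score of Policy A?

-280

Baseline:
  X = 86
  L = 125 + 86 = 211
  J = 239 − 211 = 28
  T = 123 − 2·86 − 4·211 + 5·28 = -753
Policy A (J + 56):
  X = 86
  L = 125 + 86 = 211
  J = 239 − 211 (+56 from intervention) = 84
  T = 123 − 2·86 − 4·211 + 5·84 = -473
ΔT = -473 − (-753) = 280; ΔL = 211 − 211 = 0
Score = (-1)·280 + 1·0 = -280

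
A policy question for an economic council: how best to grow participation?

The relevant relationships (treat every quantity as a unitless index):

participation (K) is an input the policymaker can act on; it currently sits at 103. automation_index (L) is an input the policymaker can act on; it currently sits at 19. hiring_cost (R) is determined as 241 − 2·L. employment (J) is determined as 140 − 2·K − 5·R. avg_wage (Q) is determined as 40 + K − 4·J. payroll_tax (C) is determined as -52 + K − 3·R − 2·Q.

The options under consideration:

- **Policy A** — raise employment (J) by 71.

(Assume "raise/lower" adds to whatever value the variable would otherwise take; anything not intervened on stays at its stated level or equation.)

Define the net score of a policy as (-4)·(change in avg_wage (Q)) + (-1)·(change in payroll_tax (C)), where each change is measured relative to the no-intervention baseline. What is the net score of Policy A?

Baseline:
  K = 103
  L = 19
  R = 241 − 2·19 = 203
  J = 140 − 2·103 − 5·203 = -1081
  Q = 40 + 103 − 4·(-1081) = 4467
  C = -52 + 103 − 3·203 − 2·4467 = -9492
Policy A (J + 71):
  K = 103
  L = 19
  R = 241 − 2·19 = 203
  J = 140 − 2·103 − 5·203 (+71 from intervention) = -1010
  Q = 40 + 103 − 4·(-1010) = 4183
  C = -52 + 103 − 3·203 − 2·4183 = -8924
ΔQ = 4183 − 4467 = -284; ΔC = -8924 − (-9492) = 568
Score = (-4)·(-284) + (-1)·568 = 568

568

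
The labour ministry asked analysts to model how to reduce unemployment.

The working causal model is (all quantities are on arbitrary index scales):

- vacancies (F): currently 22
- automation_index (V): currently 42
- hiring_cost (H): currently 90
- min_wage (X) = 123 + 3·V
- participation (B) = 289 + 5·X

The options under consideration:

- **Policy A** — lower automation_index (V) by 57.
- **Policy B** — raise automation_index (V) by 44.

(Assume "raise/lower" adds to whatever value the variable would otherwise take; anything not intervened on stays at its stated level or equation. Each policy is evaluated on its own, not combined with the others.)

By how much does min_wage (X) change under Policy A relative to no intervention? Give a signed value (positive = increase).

Baseline:
  V = 42
  X = 123 + 3·42 = 249
Policy A (V − 57):
  V = 42 − 57 = -15
  X = 123 + 3·(-15) = 78
Change in X: 78 − 249 = -171

-171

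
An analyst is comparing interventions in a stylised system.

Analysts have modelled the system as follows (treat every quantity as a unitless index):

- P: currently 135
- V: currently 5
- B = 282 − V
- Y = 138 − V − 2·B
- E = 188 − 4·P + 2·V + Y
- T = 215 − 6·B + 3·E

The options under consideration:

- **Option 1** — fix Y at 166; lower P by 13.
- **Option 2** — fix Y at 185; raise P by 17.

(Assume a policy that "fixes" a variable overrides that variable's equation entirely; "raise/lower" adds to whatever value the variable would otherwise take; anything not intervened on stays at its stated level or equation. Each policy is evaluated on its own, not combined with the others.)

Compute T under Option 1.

Option 1 (Y := 166, P − 13):
  P = 135 − 13 = 122
  V = 5
  B = 282 − 5 = 277
  Y = 166
  E = 188 − 4·122 + 2·5 + 166 = -124
  T = 215 − 6·277 + 3·(-124) = -1819

-1819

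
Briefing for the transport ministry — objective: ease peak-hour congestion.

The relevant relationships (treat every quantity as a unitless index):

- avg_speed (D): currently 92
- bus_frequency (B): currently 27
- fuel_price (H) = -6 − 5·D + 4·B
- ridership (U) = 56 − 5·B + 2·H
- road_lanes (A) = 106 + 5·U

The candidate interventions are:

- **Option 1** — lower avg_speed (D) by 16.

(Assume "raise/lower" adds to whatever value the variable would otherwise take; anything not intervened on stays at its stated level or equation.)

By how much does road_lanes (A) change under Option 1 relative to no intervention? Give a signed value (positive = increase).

Baseline:
  D = 92
  B = 27
  H = -6 − 5·92 + 4·27 = -358
  U = 56 − 5·27 + 2·(-358) = -795
  A = 106 + 5·(-795) = -3869
Option 1 (D − 16):
  D = 92 − 16 = 76
  B = 27
  H = -6 − 5·76 + 4·27 = -278
  U = 56 − 5·27 + 2·(-278) = -635
  A = 106 + 5·(-635) = -3069
Change in A: -3069 − (-3869) = 800

800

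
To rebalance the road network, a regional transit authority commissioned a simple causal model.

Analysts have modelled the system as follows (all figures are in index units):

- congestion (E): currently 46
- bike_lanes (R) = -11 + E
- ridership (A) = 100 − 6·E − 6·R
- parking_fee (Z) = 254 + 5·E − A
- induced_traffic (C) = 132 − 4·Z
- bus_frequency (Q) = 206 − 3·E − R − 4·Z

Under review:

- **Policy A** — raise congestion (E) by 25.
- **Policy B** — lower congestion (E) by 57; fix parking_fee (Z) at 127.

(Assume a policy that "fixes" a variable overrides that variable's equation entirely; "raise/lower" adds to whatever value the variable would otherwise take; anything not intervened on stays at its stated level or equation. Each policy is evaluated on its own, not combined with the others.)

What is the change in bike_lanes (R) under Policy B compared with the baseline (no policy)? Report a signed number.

-57

Baseline:
  E = 46
  R = -11 + 46 = 35
Policy B (E − 57, Z := 127):
  E = 46 − 57 = -11
  R = -11 + (-11) = -22
Change in R: -22 − 35 = -57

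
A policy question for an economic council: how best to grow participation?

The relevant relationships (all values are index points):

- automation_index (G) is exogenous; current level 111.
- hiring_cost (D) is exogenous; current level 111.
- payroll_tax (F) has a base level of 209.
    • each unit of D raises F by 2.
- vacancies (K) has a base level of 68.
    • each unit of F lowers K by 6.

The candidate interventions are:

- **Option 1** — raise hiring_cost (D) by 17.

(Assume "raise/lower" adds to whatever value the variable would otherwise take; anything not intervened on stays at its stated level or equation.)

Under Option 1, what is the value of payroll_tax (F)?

465

Option 1 (D + 17):
  D = 111 + 17 = 128
  F = 209 + 2·128 = 465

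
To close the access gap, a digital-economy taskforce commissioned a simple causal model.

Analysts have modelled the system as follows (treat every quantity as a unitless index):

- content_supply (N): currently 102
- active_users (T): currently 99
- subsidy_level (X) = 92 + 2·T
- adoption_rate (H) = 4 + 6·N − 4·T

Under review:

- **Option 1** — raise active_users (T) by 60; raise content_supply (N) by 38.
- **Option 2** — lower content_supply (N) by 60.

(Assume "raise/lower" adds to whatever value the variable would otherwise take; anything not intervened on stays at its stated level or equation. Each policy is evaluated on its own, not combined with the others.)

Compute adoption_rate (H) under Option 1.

208

Option 1 (T + 60, N + 38):
  N = 102 + 38 = 140
  T = 99 + 60 = 159
  H = 4 + 6·140 − 4·159 = 208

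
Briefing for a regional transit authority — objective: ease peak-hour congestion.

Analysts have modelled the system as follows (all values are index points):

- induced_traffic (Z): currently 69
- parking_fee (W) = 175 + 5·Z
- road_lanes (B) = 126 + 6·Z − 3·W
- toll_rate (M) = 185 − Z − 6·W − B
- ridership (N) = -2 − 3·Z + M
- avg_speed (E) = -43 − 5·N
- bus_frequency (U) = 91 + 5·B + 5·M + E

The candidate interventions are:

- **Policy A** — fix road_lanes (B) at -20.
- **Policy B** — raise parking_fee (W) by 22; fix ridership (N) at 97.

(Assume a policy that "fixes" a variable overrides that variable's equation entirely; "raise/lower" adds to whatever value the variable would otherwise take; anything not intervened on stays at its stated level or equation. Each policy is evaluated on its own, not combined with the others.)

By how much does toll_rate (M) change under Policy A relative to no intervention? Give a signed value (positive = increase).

-1000

Baseline:
  Z = 69
  W = 175 + 5·69 = 520
  B = 126 + 6·69 − 3·520 = -1020
  M = 185 − 69 − 6·520 − (-1020) = -1984
Policy A (B := -20):
  Z = 69
  W = 175 + 5·69 = 520
  B = -20
  M = 185 − 69 − 6·520 − (-20) = -2984
Change in M: -2984 − (-1984) = -1000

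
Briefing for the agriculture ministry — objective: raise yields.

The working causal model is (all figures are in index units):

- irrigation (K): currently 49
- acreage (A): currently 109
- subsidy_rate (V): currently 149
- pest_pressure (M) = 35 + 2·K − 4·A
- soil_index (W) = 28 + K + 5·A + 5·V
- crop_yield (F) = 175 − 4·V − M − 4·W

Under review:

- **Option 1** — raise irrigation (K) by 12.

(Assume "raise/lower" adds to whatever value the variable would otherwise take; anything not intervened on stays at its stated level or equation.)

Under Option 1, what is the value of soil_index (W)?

Option 1 (K + 12):
  K = 49 + 12 = 61
  A = 109
  V = 149
  W = 28 + 61 + 5·109 + 5·149 = 1379

1379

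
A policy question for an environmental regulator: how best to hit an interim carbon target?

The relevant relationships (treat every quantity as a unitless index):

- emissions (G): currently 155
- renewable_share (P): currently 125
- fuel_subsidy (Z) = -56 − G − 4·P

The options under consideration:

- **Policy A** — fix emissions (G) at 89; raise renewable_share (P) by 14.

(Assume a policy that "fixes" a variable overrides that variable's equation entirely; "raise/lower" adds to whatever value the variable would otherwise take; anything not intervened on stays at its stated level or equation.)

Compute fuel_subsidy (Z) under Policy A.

Policy A (G := 89, P + 14):
  G = 89
  P = 125 + 14 = 139
  Z = -56 − 89 − 4·139 = -701

-701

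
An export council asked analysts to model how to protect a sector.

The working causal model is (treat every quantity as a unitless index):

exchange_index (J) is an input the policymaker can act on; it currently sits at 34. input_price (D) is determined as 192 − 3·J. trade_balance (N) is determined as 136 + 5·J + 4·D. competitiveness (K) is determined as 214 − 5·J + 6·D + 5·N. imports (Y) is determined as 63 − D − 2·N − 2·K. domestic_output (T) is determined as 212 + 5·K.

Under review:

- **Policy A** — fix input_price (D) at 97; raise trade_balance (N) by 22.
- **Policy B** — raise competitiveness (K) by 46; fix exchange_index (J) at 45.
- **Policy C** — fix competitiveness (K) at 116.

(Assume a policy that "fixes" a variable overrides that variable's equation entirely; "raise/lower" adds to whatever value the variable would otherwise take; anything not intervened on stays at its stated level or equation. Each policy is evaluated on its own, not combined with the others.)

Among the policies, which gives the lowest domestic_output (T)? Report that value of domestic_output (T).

Policy A (D := 97, N + 22):
  J = 34
  D = 97
  N = 136 + 5·34 + 4·97 (+22 from intervention) = 716
  K = 214 − 5·34 + 6·97 + 5·716 = 4206
  T = 212 + 5·4206 = 21242
Policy B (K + 46, J := 45):
  J = 45
  D = 192 − 3·45 = 57
  N = 136 + 5·45 + 4·57 = 589
  K = 214 − 5·45 + 6·57 + 5·589 (+46 from intervention) = 3322
  T = 212 + 5·3322 = 16822
Policy C (K := 116):
  J = 34
  D = 192 − 3·34 = 90
  N = 136 + 5·34 + 4·90 = 666
  K = 116
  T = 212 + 5·116 = 792
Comparing — Policy A: T=21242, Policy B: T=16822, Policy C: T=792. Lowest is 792 (Policy C).

792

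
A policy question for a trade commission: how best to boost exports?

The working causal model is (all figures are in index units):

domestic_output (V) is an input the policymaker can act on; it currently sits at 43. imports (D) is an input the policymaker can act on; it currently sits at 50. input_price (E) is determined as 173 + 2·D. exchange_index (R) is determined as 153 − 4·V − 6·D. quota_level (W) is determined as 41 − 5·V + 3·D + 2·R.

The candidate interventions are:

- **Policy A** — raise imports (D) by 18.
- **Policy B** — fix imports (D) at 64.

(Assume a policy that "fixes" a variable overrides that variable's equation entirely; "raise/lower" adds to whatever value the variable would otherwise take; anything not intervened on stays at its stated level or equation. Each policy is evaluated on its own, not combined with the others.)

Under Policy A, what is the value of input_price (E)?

309

Policy A (D + 18):
  D = 50 + 18 = 68
  E = 173 + 2·68 = 309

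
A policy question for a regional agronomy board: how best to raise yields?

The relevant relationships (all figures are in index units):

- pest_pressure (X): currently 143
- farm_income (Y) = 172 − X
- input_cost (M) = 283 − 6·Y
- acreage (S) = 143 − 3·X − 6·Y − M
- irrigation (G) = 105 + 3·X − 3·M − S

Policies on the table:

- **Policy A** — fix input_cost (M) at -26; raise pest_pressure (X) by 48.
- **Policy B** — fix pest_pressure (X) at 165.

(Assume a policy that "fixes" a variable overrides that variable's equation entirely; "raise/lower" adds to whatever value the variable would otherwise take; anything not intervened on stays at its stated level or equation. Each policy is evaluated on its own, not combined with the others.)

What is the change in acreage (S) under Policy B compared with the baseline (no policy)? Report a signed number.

-66

Baseline:
  X = 143
  Y = 172 − 143 = 29
  M = 283 − 6·29 = 109
  S = 143 − 3·143 − 6·29 − 109 = -569
Policy B (X := 165):
  X = 165
  Y = 172 − 165 = 7
  M = 283 − 6·7 = 241
  S = 143 − 3·165 − 6·7 − 241 = -635
Change in S: -635 − (-569) = -66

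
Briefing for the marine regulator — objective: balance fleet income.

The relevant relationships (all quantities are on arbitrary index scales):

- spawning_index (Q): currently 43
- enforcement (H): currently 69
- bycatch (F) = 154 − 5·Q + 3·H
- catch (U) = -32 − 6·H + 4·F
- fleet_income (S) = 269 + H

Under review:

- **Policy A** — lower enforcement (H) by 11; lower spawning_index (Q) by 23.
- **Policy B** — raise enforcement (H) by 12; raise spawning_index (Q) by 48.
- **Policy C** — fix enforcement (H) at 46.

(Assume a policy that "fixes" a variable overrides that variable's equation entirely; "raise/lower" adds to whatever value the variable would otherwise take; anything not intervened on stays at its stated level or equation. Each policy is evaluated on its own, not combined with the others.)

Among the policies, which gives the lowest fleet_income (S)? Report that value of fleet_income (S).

Policy A (H − 11, Q − 23):
  H = 69 − 11 = 58
  S = 269 + 58 = 327
Policy B (H + 12, Q + 48):
  H = 69 + 12 = 81
  S = 269 + 81 = 350
Policy C (H := 46):
  H = 46
  S = 269 + 46 = 315
Comparing — Policy A: S=327, Policy B: S=350, Policy C: S=315. Lowest is 315 (Policy C).

315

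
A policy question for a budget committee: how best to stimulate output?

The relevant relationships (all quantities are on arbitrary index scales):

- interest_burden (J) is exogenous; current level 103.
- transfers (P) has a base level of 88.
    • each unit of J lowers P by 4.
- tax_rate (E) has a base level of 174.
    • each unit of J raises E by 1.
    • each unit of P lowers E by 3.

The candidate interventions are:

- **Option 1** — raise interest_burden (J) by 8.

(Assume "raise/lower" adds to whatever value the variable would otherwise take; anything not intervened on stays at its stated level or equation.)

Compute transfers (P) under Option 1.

Option 1 (J + 8):
  J = 103 + 8 = 111
  P = 88 − 4·111 = -356

-356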